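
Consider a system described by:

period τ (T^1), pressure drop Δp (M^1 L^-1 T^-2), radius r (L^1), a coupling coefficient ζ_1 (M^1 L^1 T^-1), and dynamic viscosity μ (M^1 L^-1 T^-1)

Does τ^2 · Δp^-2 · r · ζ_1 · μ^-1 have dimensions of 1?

no

Sum the exponent of each base dimension across the product:
  M: 2·[τ]_M − 2·[Δp]_M + [r]_M + [ζ_1]_M − [μ]_M = 2·(0) − 2·(1) + (0) + (1) − (1) = -2
  L: 2·[τ]_L − 2·[Δp]_L + [r]_L + [ζ_1]_L − [μ]_L = 2·(0) − 2·(-1) + (1) + (1) − (-1) = 5
  T: 2·[τ]_T − 2·[Δp]_T + [r]_T + [ζ_1]_T − [μ]_T = 2·(1) − 2·(-2) + (0) + (-1) − (-1) = 6
Net dimensions [M⁻² L⁵ T⁶] ≠ [1] — not dimensionless.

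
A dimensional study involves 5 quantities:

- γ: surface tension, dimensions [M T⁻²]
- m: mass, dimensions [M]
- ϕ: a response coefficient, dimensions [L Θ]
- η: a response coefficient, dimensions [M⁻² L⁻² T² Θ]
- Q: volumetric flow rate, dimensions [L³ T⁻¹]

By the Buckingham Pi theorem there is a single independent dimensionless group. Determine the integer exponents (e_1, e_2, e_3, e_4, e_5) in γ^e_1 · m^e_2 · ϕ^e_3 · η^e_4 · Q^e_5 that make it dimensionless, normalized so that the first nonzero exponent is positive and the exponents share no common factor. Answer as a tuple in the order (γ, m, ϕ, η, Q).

M: e_1·(1) + e_2·(1) + e_3·(0) + e_4·(-2) + e_5·(0) = 0
L: e_1·(0) + e_2·(0) + e_3·(1) + e_4·(-2) + e_5·(3) = 0
T: e_1·(-2) + e_2·(0) + e_3·(0) + e_4·(2) + e_5·(-1) = 0
Θ: e_1·(0) + e_2·(0) + e_3·(1) + e_4·(1) + e_5·(0) = 0
Solving this homogeneous linear system for the smallest-integer solution (first nonzero entry positive) gives (1, 3, -2, 2, 2).

(1, 3, -2, 2, 2)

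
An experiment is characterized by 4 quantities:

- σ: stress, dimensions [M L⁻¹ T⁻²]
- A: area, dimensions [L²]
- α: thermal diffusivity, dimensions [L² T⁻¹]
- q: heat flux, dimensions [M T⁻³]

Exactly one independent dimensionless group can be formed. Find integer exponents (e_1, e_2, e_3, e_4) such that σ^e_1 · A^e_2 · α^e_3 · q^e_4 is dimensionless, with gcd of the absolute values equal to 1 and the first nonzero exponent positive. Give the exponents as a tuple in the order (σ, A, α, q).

(2, -1, 2, -2)

M: e_1·(1) + e_2·(0) + e_3·(0) + e_4·(1) = 0
L: e_1·(-1) + e_2·(2) + e_3·(2) + e_4·(0) = 0
T: e_1·(-2) + e_2·(0) + e_3·(-1) + e_4·(-3) = 0
Solving this homogeneous linear system for the smallest-integer solution (first nonzero entry positive) gives (2, -1, 2, -2).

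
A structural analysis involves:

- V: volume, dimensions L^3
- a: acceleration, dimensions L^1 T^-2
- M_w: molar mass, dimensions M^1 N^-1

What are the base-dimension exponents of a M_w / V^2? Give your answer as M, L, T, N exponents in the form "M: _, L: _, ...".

Collect each base-dimension exponent across the product:
  M: −2·(0) + (0) + (1) = 1
  L: −2·(3) + (1) + (0) = -5
  T: −2·(0) + (-2) + (0) = -2
  N: −2·(0) + (0) + (-1) = -1
So the dimensions are [M L⁻⁵ T⁻² N⁻¹].

M: 1, L: -5, T: -2, N: -1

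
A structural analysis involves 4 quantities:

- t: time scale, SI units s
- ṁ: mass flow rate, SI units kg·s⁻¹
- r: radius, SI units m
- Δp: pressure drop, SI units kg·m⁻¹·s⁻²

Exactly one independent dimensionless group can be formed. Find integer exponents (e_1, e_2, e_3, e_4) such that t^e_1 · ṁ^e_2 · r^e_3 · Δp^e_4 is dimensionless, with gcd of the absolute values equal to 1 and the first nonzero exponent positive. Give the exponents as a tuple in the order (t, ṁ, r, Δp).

M: e_1·(0) + e_2·(1) + e_3·(0) + e_4·(1) = 0
L: e_1·(0) + e_2·(0) + e_3·(1) + e_4·(-1) = 0
T: e_1·(1) + e_2·(-1) + e_3·(0) + e_4·(-2) = 0
Solving this homogeneous linear system for the smallest-integer solution (first nonzero entry positive) gives (1, -1, 1, 1).

(1, -1, 1, 1)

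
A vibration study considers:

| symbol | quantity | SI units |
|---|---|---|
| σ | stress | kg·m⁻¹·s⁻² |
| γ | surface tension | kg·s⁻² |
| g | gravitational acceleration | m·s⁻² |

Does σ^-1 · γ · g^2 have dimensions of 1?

no

Sum the exponent of each base dimension across the product:
  M: −[σ]_M + [γ]_M + 2·[g]_M = −(1) + (1) + 2·(0) = 0
  L: −[σ]_L + [γ]_L + 2·[g]_L = −(-1) + (0) + 2·(1) = 3
  T: −[σ]_T + [γ]_T + 2·[g]_T = −(-2) + (-2) + 2·(-2) = -4
Net dimensions [L³ T⁻⁴] ≠ [1] — not dimensionless.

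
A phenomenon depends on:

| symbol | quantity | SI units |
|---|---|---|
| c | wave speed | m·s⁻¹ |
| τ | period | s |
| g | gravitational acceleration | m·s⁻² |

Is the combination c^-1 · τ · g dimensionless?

yes

Sum the exponent of each base dimension across the product:
  M: −[c]_M + [τ]_M + [g]_M = −(0) + (0) + (0) = 0
  L: −[c]_L + [τ]_L + [g]_L = −(1) + (0) + (1) = 0
  T: −[c]_T + [τ]_T + [g]_T = −(-1) + (1) + (-2) = 0
  N: −[c]_N + [τ]_N + [g]_N = −(0) + (0) + (0) = 0
All base exponents vanish — dimensionless.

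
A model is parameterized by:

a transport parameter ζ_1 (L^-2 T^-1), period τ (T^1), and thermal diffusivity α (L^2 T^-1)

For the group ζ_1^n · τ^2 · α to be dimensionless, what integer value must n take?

1

Balance the L exponent: (-2)·n from ζ_1, plus 2·(0) + (2) = 2 from the rest, must sum to zero.
-2n + 2 = 0, so n = 1.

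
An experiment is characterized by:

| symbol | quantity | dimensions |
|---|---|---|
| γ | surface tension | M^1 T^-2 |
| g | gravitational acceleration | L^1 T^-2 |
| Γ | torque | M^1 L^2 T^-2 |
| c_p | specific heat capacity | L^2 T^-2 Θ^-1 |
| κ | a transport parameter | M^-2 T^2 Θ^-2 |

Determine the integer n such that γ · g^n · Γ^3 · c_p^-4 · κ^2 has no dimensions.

2

Balance the L exponent: (1)·n from g, plus (0) + 3·(2) − 4·(2) + 2·(0) = -2 from the rest, must sum to zero.
n − 2 = 0, so n = 2.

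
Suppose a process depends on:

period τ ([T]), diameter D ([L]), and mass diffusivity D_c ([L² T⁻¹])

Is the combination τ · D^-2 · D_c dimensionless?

yes

Sum the exponent of each base dimension across the product:
  L: [τ]_L − 2·[D]_L + [D_c]_L = (0) − 2·(1) + (2) = 0
  T: [τ]_T − 2·[D]_T + [D_c]_T = (1) − 2·(0) + (-1) = 0
All base exponents vanish — dimensionless.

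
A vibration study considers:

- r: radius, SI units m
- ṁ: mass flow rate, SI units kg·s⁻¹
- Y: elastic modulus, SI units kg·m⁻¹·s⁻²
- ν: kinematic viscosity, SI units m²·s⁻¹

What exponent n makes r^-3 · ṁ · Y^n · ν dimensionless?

-1

Balance the M exponent: (1)·n from Y, plus −3·(0) + (1) + (0) = 1 from the rest, must sum to zero.
n + 1 = 0, so n = -1.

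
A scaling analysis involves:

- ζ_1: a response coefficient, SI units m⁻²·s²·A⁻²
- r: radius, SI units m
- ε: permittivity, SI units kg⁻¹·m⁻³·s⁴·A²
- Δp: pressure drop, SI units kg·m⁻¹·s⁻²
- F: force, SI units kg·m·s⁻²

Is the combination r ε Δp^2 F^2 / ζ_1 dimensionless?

no

Sum the exponent of each base dimension across the product:
  M: −[ζ_1]_M + [r]_M + [ε]_M + 2·[Δp]_M + 2·[F]_M = −(0) + (0) + (-1) + 2·(1) + 2·(1) = 3
  L: −[ζ_1]_L + [r]_L + [ε]_L + 2·[Δp]_L + 2·[F]_L = −(-2) + (1) + (-3) + 2·(-1) + 2·(1) = 0
  T: −[ζ_1]_T + [r]_T + [ε]_T + 2·[Δp]_T + 2·[F]_T = −(2) + (0) + (4) + 2·(-2) + 2·(-2) = -6
  I: −[ζ_1]_I + [r]_I + [ε]_I + 2·[Δp]_I + 2·[F]_I = −(-2) + (0) + (2) + 2·(0) + 2·(0) = 4
Net dimensions [M³ T⁻⁶ I⁴] ≠ [1] — not dimensionless.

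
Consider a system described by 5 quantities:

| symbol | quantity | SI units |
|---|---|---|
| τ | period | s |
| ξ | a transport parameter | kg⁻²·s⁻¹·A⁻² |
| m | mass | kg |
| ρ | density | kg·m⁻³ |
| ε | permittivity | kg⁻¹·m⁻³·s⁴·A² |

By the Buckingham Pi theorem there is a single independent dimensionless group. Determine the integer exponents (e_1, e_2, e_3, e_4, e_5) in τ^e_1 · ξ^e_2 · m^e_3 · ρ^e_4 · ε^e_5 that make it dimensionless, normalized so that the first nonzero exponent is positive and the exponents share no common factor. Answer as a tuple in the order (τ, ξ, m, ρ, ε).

M: e_1·(0) + e_2·(-2) + e_3·(1) + e_4·(1) + e_5·(-1) = 0
L: e_1·(0) + e_2·(0) + e_3·(0) + e_4·(-3) + e_5·(-3) = 0
T: e_1·(1) + e_2·(-1) + e_3·(0) + e_4·(0) + e_5·(4) = 0
I: e_1·(0) + e_2·(-2) + e_3·(0) + e_4·(0) + e_5·(2) = 0
Solving this homogeneous linear system for the smallest-integer solution (first nonzero entry positive) gives (3, -1, -4, 1, -1).

(3, -1, -4, 1, -1)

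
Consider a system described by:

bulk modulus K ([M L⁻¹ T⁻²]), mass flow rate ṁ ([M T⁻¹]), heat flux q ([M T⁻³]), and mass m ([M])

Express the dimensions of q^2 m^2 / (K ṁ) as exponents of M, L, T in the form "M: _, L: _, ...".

M: 2, L: 1, T: -3

Collect each base-dimension exponent across the product:
  M: −(1) − (1) + 2·(1) + 2·(1) = 2
  L: −(-1) − (0) + 2·(0) + 2·(0) = 1
  T: −(-2) − (-1) + 2·(-3) + 2·(0) = -3
So the dimensions are [M² L T⁻³].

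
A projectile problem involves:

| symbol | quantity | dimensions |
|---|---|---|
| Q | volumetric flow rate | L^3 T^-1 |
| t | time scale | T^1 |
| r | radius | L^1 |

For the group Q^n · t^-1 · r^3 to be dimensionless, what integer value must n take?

-1

Balance the L exponent: (3)·n from Q, plus −(0) + 3·(1) = 3 from the rest, must sum to zero.
3n + 3 = 0, so n = -1.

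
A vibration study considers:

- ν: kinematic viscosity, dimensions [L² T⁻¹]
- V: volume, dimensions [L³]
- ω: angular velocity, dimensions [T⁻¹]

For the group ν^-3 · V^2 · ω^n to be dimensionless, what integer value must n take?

3

Balance the T exponent: (-1)·n from ω, plus −3·(-1) + 2·(0) = 3 from the rest, must sum to zero.
−n + 3 = 0, so n = 3.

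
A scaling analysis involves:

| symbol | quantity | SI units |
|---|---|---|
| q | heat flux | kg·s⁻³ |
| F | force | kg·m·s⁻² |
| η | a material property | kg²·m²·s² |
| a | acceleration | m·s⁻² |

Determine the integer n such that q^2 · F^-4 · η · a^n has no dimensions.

Balance the L exponent: (1)·n from a, plus 2·(0) − 4·(1) + (2) = -2 from the rest, must sum to zero.
n − 2 = 0, so n = 2.

2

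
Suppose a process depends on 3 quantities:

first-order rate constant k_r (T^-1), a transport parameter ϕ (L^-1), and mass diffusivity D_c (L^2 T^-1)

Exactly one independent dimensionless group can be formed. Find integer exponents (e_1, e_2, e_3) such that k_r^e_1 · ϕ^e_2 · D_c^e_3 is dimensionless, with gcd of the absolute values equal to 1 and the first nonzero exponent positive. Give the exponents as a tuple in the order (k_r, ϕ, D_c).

L: e_1·(0) + e_2·(-1) + e_3·(2) = 0
T: e_1·(-1) + e_2·(0) + e_3·(-1) = 0
Solving this homogeneous linear system for the smallest-integer solution (first nonzero entry positive) gives (1, -2, -1).

(1, -2, -1)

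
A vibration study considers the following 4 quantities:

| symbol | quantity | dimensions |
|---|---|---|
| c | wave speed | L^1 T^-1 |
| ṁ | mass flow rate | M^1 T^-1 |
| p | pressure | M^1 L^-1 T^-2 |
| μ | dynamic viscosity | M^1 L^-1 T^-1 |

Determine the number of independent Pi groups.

There are 4 variables and 3 base dimensions (M, L, T).
The dimension matrix has rank 3.
Independent dimensionless groups: 4 − 3 = 1.

1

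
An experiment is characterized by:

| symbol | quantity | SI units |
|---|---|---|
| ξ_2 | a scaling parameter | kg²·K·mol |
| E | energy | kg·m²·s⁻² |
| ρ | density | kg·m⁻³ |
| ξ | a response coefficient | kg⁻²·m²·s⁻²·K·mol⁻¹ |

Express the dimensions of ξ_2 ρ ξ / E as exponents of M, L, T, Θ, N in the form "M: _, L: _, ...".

M: 0, L: -3, T: 0, Θ: 2, N: 0

Collect each base-dimension exponent across the product:
  M: (2) − (1) + (1) + (-2) = 0
  L: (0) − (2) + (-3) + (2) = -3
  T: (0) − (-2) + (0) + (-2) = 0
  Θ: (1) − (0) + (0) + (1) = 2
  N: (1) − (0) + (0) + (-1) = 0
So the dimensions are [L⁻³ Θ²].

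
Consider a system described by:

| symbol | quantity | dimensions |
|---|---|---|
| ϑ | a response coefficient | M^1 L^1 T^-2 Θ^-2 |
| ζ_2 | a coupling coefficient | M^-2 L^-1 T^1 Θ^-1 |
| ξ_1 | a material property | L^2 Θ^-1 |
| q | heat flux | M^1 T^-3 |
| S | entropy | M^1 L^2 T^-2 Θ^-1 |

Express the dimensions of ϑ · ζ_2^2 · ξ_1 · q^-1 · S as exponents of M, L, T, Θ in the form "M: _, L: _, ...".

M: -3, L: 3, T: 1, Θ: -6

Collect each base-dimension exponent across the product:
  M: (1) + 2·(-2) + (0) − (1) + (1) = -3
  L: (1) + 2·(-1) + (2) − (0) + (2) = 3
  T: (-2) + 2·(1) + (0) − (-3) + (-2) = 1
  Θ: (-2) + 2·(-1) + (-1) − (0) + (-1) = -6
So the dimensions are [M⁻³ L³ T Θ⁻⁶].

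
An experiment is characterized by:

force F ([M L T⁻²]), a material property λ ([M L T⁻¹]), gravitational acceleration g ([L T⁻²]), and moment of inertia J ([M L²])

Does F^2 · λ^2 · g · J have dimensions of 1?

Sum the exponent of each base dimension across the product:
  M: 2·[F]_M + 2·[λ]_M + [g]_M + [J]_M = 2·(1) + 2·(1) + (0) + (1) = 5
  L: 2·[F]_L + 2·[λ]_L + [g]_L + [J]_L = 2·(1) + 2·(1) + (1) + (2) = 7
  T: 2·[F]_T + 2·[λ]_T + [g]_T + [J]_T = 2·(-2) + 2·(-1) + (-2) + (0) = -8
Net dimensions [M⁵ L⁷ T⁻⁸] ≠ [1] — not dimensionless.

no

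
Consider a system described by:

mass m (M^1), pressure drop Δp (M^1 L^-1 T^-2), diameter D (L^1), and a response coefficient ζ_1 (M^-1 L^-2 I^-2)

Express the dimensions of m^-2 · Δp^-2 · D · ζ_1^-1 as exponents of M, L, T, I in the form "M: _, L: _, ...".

Collect each base-dimension exponent across the product:
  M: −2·(1) − 2·(1) + (0) − (-1) = -3
  L: −2·(0) − 2·(-1) + (1) − (-2) = 5
  T: −2·(0) − 2·(-2) + (0) − (0) = 4
  I: −2·(0) − 2·(0) + (0) − (-2) = 2
So the dimensions are [M⁻³ L⁵ T⁴ I²].

M: -3, L: 5, T: 4, I: 2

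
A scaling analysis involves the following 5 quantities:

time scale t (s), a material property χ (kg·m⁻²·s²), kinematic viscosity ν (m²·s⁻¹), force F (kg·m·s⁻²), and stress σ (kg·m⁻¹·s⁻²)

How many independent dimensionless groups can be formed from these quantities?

There are 5 variables and 3 base dimensions (M, L, T).
The dimension matrix has rank 3.
Independent dimensionless groups: 5 − 3 = 2.

2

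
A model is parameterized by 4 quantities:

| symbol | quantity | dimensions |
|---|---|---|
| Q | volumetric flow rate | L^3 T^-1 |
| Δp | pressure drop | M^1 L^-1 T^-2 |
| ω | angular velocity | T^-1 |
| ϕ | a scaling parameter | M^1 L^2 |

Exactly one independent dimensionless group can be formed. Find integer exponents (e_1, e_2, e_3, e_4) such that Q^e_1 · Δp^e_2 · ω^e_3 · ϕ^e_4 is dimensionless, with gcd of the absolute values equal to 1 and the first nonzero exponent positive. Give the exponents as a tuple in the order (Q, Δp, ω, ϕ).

(1, 1, -3, -1)

M: e_1·(0) + e_2·(1) + e_3·(0) + e_4·(1) = 0
L: e_1·(3) + e_2·(-1) + e_3·(0) + e_4·(2) = 0
T: e_1·(-1) + e_2·(-2) + e_3·(-1) + e_4·(0) = 0
Solving this homogeneous linear system for the smallest-integer solution (first nonzero entry positive) gives (1, 1, -3, -1).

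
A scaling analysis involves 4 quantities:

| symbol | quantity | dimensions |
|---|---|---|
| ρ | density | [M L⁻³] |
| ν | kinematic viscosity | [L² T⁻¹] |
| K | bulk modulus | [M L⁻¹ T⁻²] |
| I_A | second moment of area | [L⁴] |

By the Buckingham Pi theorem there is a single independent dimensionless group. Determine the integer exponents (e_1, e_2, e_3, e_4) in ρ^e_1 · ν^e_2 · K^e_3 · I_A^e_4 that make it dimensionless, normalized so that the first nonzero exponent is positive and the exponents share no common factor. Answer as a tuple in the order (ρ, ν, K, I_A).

(2, 4, -2, -1)

M: e_1·(1) + e_2·(0) + e_3·(1) + e_4·(0) = 0
L: e_1·(-3) + e_2·(2) + e_3·(-1) + e_4·(4) = 0
T: e_1·(0) + e_2·(-1) + e_3·(-2) + e_4·(0) = 0
Solving this homogeneous linear system for the smallest-integer solution (first nonzero entry positive) gives (2, 4, -2, -1).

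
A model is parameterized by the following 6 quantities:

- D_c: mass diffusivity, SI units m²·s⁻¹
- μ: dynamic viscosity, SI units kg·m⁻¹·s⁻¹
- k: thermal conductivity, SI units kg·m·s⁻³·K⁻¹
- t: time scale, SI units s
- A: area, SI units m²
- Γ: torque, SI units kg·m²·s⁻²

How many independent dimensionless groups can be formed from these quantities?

There are 6 variables and 4 base dimensions (M, L, T, Θ).
The dimension matrix has rank 4.
Independent dimensionless groups: 6 − 4 = 2.

2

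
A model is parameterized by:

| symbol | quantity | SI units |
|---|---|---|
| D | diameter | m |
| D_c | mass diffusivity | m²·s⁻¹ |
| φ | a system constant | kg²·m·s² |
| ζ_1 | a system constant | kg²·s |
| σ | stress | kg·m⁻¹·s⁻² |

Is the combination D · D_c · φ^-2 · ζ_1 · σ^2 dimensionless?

no

Sum the exponent of each base dimension across the product:
  M: [D]_M + [D_c]_M − 2·[φ]_M + [ζ_1]_M + 2·[σ]_M = (0) + (0) − 2·(2) + (2) + 2·(1) = 0
  L: [D]_L + [D_c]_L − 2·[φ]_L + [ζ_1]_L + 2·[σ]_L = (1) + (2) − 2·(1) + (0) + 2·(-1) = -1
  T: [D]_T + [D_c]_T − 2·[φ]_T + [ζ_1]_T + 2·[σ]_T = (0) + (-1) − 2·(2) + (1) + 2·(-2) = -8
Net dimensions [L⁻¹ T⁻⁸] ≠ [1] — not dimensionless.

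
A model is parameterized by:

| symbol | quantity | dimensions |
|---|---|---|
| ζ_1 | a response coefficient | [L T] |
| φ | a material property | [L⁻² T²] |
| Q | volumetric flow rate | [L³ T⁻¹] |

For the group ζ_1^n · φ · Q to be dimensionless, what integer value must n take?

Balance the L exponent: (1)·n from ζ_1, plus (-2) + (3) = 1 from the rest, must sum to zero.
n + 1 = 0, so n = -1.

-1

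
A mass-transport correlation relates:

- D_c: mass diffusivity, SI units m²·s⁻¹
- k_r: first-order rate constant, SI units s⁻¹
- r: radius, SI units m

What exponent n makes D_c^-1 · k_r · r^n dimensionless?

Balance the L exponent: (1)·n from r, plus −(2) + (0) = -2 from the rest, must sum to zero.
n − 2 = 0, so n = 2.

2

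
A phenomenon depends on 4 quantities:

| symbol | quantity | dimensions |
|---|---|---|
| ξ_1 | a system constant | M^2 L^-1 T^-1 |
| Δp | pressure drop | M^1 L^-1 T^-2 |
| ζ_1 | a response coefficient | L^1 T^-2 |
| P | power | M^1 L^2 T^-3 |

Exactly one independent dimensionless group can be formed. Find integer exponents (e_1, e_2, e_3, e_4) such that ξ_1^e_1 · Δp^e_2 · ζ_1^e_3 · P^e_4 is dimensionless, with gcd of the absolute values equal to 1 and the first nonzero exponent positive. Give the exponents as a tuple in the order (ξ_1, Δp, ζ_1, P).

(1, -1, 2, -1)

M: e_1·(2) + e_2·(1) + e_3·(0) + e_4·(1) = 0
L: e_1·(-1) + e_2·(-1) + e_3·(1) + e_4·(2) = 0
T: e_1·(-1) + e_2·(-2) + e_3·(-2) + e_4·(-3) = 0
Solving this homogeneous linear system for the smallest-integer solution (first nonzero entry positive) gives (1, -1, 2, -1).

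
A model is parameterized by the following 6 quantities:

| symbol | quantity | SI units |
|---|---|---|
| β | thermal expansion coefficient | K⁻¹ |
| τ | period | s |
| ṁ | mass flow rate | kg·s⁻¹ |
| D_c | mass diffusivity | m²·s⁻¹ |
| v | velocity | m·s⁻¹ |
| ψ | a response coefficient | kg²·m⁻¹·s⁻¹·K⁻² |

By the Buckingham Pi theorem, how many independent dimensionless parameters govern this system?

There are 6 variables and 4 base dimensions (M, L, T, Θ).
The dimension matrix has rank 4.
Independent dimensionless groups: 6 − 4 = 2.

2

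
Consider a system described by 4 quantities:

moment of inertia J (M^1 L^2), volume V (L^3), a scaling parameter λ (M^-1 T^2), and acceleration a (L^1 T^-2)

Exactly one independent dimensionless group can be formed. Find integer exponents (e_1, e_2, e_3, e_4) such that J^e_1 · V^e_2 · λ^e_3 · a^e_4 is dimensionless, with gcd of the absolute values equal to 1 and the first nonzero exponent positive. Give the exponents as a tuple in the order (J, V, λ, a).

(1, -1, 1, 1)

M: e_1·(1) + e_2·(0) + e_3·(-1) + e_4·(0) = 0
L: e_1·(2) + e_2·(3) + e_3·(0) + e_4·(1) = 0
T: e_1·(0) + e_2·(0) + e_3·(2) + e_4·(-2) = 0
Solving this homogeneous linear system for the smallest-integer solution (first nonzero entry positive) gives (1, -1, 1, 1).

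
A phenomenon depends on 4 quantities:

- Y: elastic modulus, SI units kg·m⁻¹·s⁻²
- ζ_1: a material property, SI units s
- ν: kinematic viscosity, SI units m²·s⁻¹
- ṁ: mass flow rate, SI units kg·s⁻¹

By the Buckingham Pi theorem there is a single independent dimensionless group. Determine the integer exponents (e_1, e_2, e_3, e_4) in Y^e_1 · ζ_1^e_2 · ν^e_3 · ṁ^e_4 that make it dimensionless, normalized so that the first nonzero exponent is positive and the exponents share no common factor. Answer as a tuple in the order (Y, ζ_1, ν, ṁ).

(2, 3, 1, -2)

M: e_1·(1) + e_2·(0) + e_3·(0) + e_4·(1) = 0
L: e_1·(-1) + e_2·(0) + e_3·(2) + e_4·(0) = 0
T: e_1·(-2) + e_2·(1) + e_3·(-1) + e_4·(-1) = 0
Solving this homogeneous linear system for the smallest-integer solution (first nonzero entry positive) gives (2, 3, 1, -2).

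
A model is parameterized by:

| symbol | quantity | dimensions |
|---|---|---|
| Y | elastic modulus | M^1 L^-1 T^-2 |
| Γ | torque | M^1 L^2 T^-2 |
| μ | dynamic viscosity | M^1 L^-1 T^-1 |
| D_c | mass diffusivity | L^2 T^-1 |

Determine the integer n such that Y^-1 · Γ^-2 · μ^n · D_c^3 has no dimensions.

Balance the M exponent: (1)·n from μ, plus −(1) − 2·(1) + 3·(0) = -3 from the rest, must sum to zero.
n − 3 = 0, so n = 3.

3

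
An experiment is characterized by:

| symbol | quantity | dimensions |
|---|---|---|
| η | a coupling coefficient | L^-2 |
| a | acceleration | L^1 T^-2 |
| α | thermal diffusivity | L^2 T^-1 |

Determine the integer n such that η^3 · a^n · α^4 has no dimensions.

Balance the L exponent: (1)·n from a, plus 3·(-2) + 4·(2) = 2 from the rest, must sum to zero.
n + 2 = 0, so n = -2.

-2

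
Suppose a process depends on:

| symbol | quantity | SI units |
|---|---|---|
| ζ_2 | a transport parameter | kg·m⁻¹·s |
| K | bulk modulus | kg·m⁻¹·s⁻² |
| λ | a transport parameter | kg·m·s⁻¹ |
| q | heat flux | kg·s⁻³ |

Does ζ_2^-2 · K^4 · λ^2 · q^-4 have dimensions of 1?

Sum the exponent of each base dimension across the product:
  M: −2·[ζ_2]_M + 4·[K]_M + 2·[λ]_M − 4·[q]_M = −2·(1) + 4·(1) + 2·(1) − 4·(1) = 0
  L: −2·[ζ_2]_L + 4·[K]_L + 2·[λ]_L − 4·[q]_L = −2·(-1) + 4·(-1) + 2·(1) − 4·(0) = 0
  T: −2·[ζ_2]_T + 4·[K]_T + 2·[λ]_T − 4·[q]_T = −2·(1) + 4·(-2) + 2·(-1) − 4·(-3) = 0
All base exponents vanish — dimensionless.

yes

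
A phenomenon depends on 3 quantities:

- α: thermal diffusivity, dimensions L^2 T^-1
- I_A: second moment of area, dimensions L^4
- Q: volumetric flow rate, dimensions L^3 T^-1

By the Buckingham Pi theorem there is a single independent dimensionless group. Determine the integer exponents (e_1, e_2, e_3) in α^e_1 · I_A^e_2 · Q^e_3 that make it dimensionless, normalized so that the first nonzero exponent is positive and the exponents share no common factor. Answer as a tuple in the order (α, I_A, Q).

(4, 1, -4)

L: e_1·(2) + e_2·(4) + e_3·(3) = 0
T: e_1·(-1) + e_2·(0) + e_3·(-1) = 0
Solving this homogeneous linear system for the smallest-integer solution (first nonzero entry positive) gives (4, 1, -4).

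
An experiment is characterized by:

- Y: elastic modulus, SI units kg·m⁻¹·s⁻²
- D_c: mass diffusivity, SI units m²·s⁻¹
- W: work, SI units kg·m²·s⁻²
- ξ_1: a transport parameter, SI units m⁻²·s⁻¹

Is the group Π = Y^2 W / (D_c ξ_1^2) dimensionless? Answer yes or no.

no

Sum the exponent of each base dimension across the product:
  M: 2·[Y]_M − [D_c]_M + [W]_M − 2·[ξ_1]_M = 2·(1) − (0) + (1) − 2·(0) = 3
  L: 2·[Y]_L − [D_c]_L + [W]_L − 2·[ξ_1]_L = 2·(-1) − (2) + (2) − 2·(-2) = 2
  T: 2·[Y]_T − [D_c]_T + [W]_T − 2·[ξ_1]_T = 2·(-2) − (-1) + (-2) − 2·(-1) = -3
Net dimensions [M³ L² T⁻³] ≠ [1] — not dimensionless.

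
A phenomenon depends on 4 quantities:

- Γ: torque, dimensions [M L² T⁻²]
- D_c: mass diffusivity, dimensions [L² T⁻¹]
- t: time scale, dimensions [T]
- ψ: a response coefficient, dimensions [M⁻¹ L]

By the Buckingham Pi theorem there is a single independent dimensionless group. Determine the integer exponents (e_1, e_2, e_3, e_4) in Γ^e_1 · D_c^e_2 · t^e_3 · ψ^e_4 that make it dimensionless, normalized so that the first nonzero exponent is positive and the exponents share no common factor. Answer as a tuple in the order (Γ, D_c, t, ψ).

M: e_1·(1) + e_2·(0) + e_3·(0) + e_4·(-1) = 0
L: e_1·(2) + e_2·(2) + e_3·(0) + e_4·(1) = 0
T: e_1·(-2) + e_2·(-1) + e_3·(1) + e_4·(0) = 0
Solving this homogeneous linear system for the smallest-integer solution (first nonzero entry positive) gives (2, -3, 1, 2).

(2, -3, 1, 2)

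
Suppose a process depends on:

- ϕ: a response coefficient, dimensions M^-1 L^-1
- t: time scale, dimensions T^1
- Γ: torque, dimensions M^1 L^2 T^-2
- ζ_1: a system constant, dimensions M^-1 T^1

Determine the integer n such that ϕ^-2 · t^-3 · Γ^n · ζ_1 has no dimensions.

-1

Balance the M exponent: (1)·n from Γ, plus −2·(-1) − 3·(0) + (-1) = 1 from the rest, must sum to zero.
n + 1 = 0, so n = -1.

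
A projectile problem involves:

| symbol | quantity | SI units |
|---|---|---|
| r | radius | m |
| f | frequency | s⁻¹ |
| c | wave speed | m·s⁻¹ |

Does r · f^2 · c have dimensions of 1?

Sum the exponent of each base dimension across the product:
  L: [r]_L + 2·[f]_L + [c]_L = (1) + 2·(0) + (1) = 2
  T: [r]_T + 2·[f]_T + [c]_T = (0) + 2·(-1) + (-1) = -3
Net dimensions [L² T⁻³] ≠ [1] — not dimensionless.

no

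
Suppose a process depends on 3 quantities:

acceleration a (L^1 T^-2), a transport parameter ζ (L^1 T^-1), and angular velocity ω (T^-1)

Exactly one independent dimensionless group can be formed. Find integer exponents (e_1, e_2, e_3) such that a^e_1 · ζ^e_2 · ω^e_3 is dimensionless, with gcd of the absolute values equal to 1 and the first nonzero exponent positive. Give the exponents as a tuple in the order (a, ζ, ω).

L: e_1·(1) + e_2·(1) + e_3·(0) = 0
T: e_1·(-2) + e_2·(-1) + e_3·(-1) = 0
Solving this homogeneous linear system for the smallest-integer solution (first nonzero entry positive) gives (1, -1, -1).

(1, -1, -1)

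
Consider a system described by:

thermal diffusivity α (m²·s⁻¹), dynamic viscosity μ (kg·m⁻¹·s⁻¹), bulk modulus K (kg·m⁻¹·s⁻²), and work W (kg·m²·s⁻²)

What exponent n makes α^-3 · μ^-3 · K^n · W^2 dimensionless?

1

Balance the M exponent: (1)·n from K, plus −3·(0) − 3·(1) + 2·(1) = -1 from the rest, must sum to zero.
n − 1 = 0, so n = 1.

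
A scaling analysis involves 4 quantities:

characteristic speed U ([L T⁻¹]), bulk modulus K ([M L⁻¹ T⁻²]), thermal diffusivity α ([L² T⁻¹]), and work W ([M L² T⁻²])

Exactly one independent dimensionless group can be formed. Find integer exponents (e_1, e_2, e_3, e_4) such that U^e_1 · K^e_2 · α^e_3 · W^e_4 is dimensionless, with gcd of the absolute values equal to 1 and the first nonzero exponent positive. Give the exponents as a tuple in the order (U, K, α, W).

M: e_1·(0) + e_2·(1) + e_3·(0) + e_4·(1) = 0
L: e_1·(1) + e_2·(-1) + e_3·(2) + e_4·(2) = 0
T: e_1·(-1) + e_2·(-2) + e_3·(-1) + e_4·(-2) = 0
Solving this homogeneous linear system for the smallest-integer solution (first nonzero entry positive) gives (3, -1, -3, 1).

(3, -1, -3, 1)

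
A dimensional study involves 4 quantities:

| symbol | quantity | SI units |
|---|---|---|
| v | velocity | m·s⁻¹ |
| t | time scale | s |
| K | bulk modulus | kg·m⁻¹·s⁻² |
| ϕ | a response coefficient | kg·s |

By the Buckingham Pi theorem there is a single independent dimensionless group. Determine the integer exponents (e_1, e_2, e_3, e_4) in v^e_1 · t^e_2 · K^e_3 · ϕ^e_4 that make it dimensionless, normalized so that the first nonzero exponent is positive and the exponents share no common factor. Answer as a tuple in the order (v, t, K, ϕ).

M: e_1·(0) + e_2·(0) + e_3·(1) + e_4·(1) = 0
L: e_1·(1) + e_2·(0) + e_3·(-1) + e_4·(0) = 0
T: e_1·(-1) + e_2·(1) + e_3·(-2) + e_4·(1) = 0
Solving this homogeneous linear system for the smallest-integer solution (first nonzero entry positive) gives (1, 4, 1, -1).

(1, 4, 1, -1)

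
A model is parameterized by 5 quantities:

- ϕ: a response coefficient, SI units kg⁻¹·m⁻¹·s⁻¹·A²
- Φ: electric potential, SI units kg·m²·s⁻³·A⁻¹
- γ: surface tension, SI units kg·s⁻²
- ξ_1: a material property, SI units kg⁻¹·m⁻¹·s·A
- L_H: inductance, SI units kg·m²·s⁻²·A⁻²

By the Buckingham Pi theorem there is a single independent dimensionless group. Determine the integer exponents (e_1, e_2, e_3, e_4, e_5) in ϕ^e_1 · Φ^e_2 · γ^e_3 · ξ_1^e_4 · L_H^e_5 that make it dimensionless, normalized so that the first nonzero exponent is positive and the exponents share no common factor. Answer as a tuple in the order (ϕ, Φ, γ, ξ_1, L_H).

(2, -2, -1, -4, 1)

M: e_1·(-1) + e_2·(1) + e_3·(1) + e_4·(-1) + e_5·(1) = 0
L: e_1·(-1) + e_2·(2) + e_3·(0) + e_4·(-1) + e_5·(2) = 0
T: e_1·(-1) + e_2·(-3) + e_3·(-2) + e_4·(1) + e_5·(-2) = 0
I: e_1·(2) + e_2·(-1) + e_3·(0) + e_4·(1) + e_5·(-2) = 0
Solving this homogeneous linear system for the smallest-integer solution (first nonzero entry positive) gives (2, -2, -1, -4, 1).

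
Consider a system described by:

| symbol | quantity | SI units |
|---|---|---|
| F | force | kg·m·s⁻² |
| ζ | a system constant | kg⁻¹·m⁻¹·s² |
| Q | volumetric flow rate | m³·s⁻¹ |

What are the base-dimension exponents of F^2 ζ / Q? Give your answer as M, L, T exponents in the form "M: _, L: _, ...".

M: 1, L: -2, T: -1

Collect each base-dimension exponent across the product:
  M: 2·(1) + (-1) − (0) = 1
  L: 2·(1) + (-1) − (3) = -2
  T: 2·(-2) + (2) − (-1) = -1
So the dimensions are [M L⁻² T⁻¹].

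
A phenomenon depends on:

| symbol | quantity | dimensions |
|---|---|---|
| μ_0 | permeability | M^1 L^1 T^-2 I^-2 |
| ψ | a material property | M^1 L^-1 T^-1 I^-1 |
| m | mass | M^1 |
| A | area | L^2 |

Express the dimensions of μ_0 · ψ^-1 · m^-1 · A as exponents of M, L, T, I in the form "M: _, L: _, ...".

M: -1, L: 4, T: -1, I: -1

Collect each base-dimension exponent across the product:
  M: (1) − (1) − (1) + (0) = -1
  L: (1) − (-1) − (0) + (2) = 4
  T: (-2) − (-1) − (0) + (0) = -1
  I: (-2) − (-1) − (0) + (0) = -1
So the dimensions are [M⁻¹ L⁴ T⁻¹ I⁻¹].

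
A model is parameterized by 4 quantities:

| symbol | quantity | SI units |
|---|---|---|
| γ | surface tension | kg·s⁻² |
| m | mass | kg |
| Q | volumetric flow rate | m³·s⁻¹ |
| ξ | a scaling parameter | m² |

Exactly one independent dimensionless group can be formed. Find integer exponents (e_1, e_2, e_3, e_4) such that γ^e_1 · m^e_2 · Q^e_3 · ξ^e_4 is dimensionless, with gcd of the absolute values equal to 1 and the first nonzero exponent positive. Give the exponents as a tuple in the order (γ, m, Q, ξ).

M: e_1·(1) + e_2·(1) + e_3·(0) + e_4·(0) = 0
L: e_1·(0) + e_2·(0) + e_3·(3) + e_4·(2) = 0
T: e_1·(-2) + e_2·(0) + e_3·(-1) + e_4·(0) = 0
Solving this homogeneous linear system for the smallest-integer solution (first nonzero entry positive) gives (1, -1, -2, 3).

(1, -1, -2, 3)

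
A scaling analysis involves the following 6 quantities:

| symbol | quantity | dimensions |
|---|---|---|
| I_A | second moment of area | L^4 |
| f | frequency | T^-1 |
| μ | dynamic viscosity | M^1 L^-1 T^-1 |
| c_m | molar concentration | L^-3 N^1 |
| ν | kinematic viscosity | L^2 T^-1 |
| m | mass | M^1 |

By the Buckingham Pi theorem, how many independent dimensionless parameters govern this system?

2

There are 6 variables and 4 base dimensions (M, L, T, N).
The dimension matrix has rank 4.
Independent dimensionless groups: 6 − 4 = 2.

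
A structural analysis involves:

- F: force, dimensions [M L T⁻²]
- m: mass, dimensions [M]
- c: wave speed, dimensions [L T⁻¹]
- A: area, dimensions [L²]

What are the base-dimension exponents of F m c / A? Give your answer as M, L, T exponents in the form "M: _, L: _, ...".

Collect each base-dimension exponent across the product:
  M: (1) + (1) + (0) − (0) = 2
  L: (1) + (0) + (1) − (2) = 0
  T: (-2) + (0) + (-1) − (0) = -3
So the dimensions are [M² T⁻³].

M: 2, L: 0, T: -3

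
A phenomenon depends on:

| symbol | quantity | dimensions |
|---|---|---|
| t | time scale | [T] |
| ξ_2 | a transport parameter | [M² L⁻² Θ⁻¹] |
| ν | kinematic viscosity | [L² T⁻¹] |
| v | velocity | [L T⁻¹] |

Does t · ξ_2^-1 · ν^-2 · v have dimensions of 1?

no

Sum the exponent of each base dimension across the product:
  M: [t]_M − [ξ_2]_M − 2·[ν]_M + [v]_M = (0) − (2) − 2·(0) + (0) = -2
  L: [t]_L − [ξ_2]_L − 2·[ν]_L + [v]_L = (0) − (-2) − 2·(2) + (1) = -1
  T: [t]_T − [ξ_2]_T − 2·[ν]_T + [v]_T = (1) − (0) − 2·(-1) + (-1) = 2
  Θ: [t]_Θ − [ξ_2]_Θ − 2·[ν]_Θ + [v]_Θ = (0) − (-1) − 2·(0) + (0) = 1
Net dimensions [M⁻² L⁻¹ T² Θ] ≠ [1] — not dimensionless.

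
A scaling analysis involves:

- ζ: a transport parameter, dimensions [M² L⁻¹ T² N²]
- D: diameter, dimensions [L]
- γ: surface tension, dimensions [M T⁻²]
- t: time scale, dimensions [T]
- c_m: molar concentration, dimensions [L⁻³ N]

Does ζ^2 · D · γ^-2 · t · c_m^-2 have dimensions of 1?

Sum the exponent of each base dimension across the product:
  M: 2·[ζ]_M + [D]_M − 2·[γ]_M + [t]_M − 2·[c_m]_M = 2·(2) + (0) − 2·(1) + (0) − 2·(0) = 2
  L: 2·[ζ]_L + [D]_L − 2·[γ]_L + [t]_L − 2·[c_m]_L = 2·(-1) + (1) − 2·(0) + (0) − 2·(-3) = 5
  T: 2·[ζ]_T + [D]_T − 2·[γ]_T + [t]_T − 2·[c_m]_T = 2·(2) + (0) − 2·(-2) + (1) − 2·(0) = 9
  N: 2·[ζ]_N + [D]_N − 2·[γ]_N + [t]_N − 2·[c_m]_N = 2·(2) + (0) − 2·(0) + (0) − 2·(1) = 2
Net dimensions [M² L⁵ T⁹ N²] ≠ [1] — not dimensionless.

no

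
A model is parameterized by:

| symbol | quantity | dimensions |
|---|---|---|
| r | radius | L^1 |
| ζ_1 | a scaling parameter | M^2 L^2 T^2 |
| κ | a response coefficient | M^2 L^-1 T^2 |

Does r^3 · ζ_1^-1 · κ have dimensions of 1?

yes

Sum the exponent of each base dimension across the product:
  M: 3·[r]_M − [ζ_1]_M + [κ]_M = 3·(0) − (2) + (2) = 0
  L: 3·[r]_L − [ζ_1]_L + [κ]_L = 3·(1) − (2) + (-1) = 0
  T: 3·[r]_T − [ζ_1]_T + [κ]_T = 3·(0) − (2) + (2) = 0
All base exponents vanish — dimensionless.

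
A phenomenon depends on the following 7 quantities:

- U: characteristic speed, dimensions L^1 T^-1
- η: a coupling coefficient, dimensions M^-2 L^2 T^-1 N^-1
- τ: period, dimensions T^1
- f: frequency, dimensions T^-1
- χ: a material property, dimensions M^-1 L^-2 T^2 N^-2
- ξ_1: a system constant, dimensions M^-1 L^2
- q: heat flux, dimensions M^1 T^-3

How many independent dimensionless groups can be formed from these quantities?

3

There are 7 variables and 4 base dimensions (M, L, T, N).
The dimension matrix has rank 4.
Independent dimensionless groups: 7 − 4 = 3.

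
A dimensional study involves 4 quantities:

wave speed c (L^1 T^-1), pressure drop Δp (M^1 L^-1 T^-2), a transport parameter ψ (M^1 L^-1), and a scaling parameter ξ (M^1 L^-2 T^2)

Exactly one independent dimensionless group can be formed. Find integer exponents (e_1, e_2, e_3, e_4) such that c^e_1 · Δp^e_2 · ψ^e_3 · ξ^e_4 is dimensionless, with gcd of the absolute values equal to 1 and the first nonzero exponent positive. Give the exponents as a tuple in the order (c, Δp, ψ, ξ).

M: e_1·(0) + e_2·(1) + e_3·(1) + e_4·(1) = 0
L: e_1·(1) + e_2·(-1) + e_3·(-1) + e_4·(-2) = 0
T: e_1·(-1) + e_2·(-2) + e_3·(0) + e_4·(2) = 0
Solving this homogeneous linear system for the smallest-integer solution (first nonzero entry positive) gives (2, 1, -3, 2).

(2, 1, -3, 2)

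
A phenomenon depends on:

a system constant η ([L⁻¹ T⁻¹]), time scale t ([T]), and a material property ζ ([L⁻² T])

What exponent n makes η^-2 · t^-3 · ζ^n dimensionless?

1

Balance the L exponent: (-2)·n from ζ, plus −2·(-1) − 3·(0) = 2 from the rest, must sum to zero.
-2n + 2 = 0, so n = 1.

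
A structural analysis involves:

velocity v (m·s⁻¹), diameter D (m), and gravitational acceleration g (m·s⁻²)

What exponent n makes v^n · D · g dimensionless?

Balance the L exponent: (1)·n from v, plus (1) + (1) = 2 from the rest, must sum to zero.
n + 2 = 0, so n = -2.

-2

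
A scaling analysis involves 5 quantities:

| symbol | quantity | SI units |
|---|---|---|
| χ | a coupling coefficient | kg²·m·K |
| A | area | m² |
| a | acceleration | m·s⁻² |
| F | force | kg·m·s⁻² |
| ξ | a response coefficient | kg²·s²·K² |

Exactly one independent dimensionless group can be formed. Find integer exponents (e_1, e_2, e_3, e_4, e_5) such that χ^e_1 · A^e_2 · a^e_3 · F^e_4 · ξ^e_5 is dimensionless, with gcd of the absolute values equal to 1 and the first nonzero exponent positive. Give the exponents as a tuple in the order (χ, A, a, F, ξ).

M: e_1·(2) + e_2·(0) + e_3·(0) + e_4·(1) + e_5·(2) = 0
L: e_1·(1) + e_2·(2) + e_3·(1) + e_4·(1) + e_5·(0) = 0
T: e_1·(0) + e_2·(0) + e_3·(-2) + e_4·(-2) + e_5·(2) = 0
Θ: e_1·(1) + e_2·(0) + e_3·(0) + e_4·(0) + e_5·(2) = 0
Solving this homogeneous linear system for the smallest-integer solution (first nonzero entry positive) gives (4, -1, 2, -4, -2).

(4, -1, 2, -4, -2)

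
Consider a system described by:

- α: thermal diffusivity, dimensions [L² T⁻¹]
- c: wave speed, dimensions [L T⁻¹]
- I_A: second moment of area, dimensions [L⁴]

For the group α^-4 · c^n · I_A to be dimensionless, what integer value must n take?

Balance the L exponent: (1)·n from c, plus −4·(2) + (4) = -4 from the rest, must sum to zero.
n − 4 = 0, so n = 4.

4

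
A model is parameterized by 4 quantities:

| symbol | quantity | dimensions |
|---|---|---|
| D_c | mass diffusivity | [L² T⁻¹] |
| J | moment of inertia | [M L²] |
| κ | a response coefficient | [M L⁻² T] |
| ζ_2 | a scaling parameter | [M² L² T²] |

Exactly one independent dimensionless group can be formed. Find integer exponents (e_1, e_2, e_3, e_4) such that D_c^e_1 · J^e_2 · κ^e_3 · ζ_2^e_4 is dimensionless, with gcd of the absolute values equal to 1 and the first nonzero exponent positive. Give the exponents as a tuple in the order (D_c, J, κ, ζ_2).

M: e_1·(0) + e_2·(1) + e_3·(1) + e_4·(2) = 0
L: e_1·(2) + e_2·(2) + e_3·(-2) + e_4·(2) = 0
T: e_1·(-1) + e_2·(0) + e_3·(1) + e_4·(2) = 0
Solving this homogeneous linear system for the smallest-integer solution (first nonzero entry positive) gives (3, -3, 1, 1).

(3, -3, 1, 1)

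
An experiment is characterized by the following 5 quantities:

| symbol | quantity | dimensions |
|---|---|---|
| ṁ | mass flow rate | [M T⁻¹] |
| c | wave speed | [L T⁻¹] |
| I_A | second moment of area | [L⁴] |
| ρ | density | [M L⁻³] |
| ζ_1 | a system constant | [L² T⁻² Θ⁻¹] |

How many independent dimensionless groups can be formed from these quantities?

1

There are 5 variables and 4 base dimensions (M, L, T, Θ).
The dimension matrix has rank 4.
Independent dimensionless groups: 5 − 4 = 1.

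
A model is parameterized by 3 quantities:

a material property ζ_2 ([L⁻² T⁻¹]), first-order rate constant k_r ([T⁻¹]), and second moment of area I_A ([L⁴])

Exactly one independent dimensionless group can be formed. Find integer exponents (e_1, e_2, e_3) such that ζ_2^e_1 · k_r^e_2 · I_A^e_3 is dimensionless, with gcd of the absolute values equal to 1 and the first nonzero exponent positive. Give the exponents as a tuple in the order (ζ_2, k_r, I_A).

(2, -2, 1)

L: e_1·(-2) + e_2·(0) + e_3·(4) = 0
T: e_1·(-1) + e_2·(-1) + e_3·(0) = 0
Solving this homogeneous linear system for the smallest-integer solution (first nonzero entry positive) gives (2, -2, 1).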